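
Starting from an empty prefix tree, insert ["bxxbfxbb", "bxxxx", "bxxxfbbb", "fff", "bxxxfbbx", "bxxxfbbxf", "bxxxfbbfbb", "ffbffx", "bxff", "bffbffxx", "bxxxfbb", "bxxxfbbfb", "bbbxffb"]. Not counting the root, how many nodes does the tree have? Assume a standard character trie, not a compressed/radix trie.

41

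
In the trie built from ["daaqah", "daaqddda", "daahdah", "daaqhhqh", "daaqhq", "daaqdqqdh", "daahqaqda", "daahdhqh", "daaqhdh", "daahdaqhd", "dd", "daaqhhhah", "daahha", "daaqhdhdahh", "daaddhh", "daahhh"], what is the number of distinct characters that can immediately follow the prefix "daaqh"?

Follow the path "daaqh" to its node, then look at its outgoing edges.
Distinct next characters after "daaqh": d, h, q.
That node has 3 child edges.

3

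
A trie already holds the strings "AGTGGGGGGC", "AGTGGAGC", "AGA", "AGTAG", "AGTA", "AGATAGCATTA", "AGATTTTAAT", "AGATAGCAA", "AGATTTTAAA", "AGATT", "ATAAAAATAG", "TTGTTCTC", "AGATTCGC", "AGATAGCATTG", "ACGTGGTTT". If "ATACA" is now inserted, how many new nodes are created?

The longest prefix of "ATACA" already in the trie is "ATA" (length 3).
New nodes needed: |"ATACA"| − 3 = 5 − 3 = 2.

2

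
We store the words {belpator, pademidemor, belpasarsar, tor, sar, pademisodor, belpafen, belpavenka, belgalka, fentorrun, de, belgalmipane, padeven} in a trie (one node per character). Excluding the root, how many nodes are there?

Count nodes per top-level branch (shared prefixes stored once):
  'b'-branch (belgalka, belgalmipane, belpafen, belpasarsar, belpator, belpavenka): 33 nodes
  'd'-branch (de): 2 nodes
  'f'-branch (fentorrun): 9 nodes
  'p'-branch (pademidemor, pademisodor, padeven): 19 nodes
  's'-branch (sar): 3 nodes
  't'-branch (tor): 3 nodes
Sum: 69

69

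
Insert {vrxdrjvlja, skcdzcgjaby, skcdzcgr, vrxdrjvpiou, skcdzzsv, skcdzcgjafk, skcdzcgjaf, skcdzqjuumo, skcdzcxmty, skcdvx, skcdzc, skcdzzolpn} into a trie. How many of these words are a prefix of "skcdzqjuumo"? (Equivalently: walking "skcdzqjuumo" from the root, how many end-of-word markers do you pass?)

1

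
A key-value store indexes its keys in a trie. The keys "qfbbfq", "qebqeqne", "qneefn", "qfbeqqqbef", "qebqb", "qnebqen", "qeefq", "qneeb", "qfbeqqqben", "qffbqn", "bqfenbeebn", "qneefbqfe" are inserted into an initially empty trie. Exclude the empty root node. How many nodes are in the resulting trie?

Trace insertions, counting only characters that open a new branch:
  "qfbbfq" → 6 new (q, f, b, b, f, q)
  "qebqeqne" → prefix "q" already present; 7 new (e, b, q, e, q, n, e)
  "qneefn" → prefix "q" already present; 5 new (n, e, e, f, n)
  "qfbeqqqbef" → prefix "qfb" already present; 7 new (e, q, q, q, b, e, f)
  "qebqb" → prefix "qebq" already present; 1 new (b)
  "qnebqen" → prefix "qne" already present; 4 new (b, q, e, n)
  "qeefq" → prefix "qe" already present; 3 new (e, f, q)
  "qneeb" → prefix "qnee" already present; 1 new (b)
  "qfbeqqqben" → prefix "qfbeqqqbe" already present; 1 new (n)
  "qffbqn" → prefix "qf" already present; 4 new (f, b, q, n)
  "bqfenbeebn" → 10 new (b, q, f, e, n, b, e, e, b, n)
  "qneefbqfe" → prefix "qneef" already present; 4 new (b, q, f, e)
Total nodes = 6 + 7 + 5 + 7 + 1 + 4 + 3 + 1 + 1 + 4 + 10 + 4 = 53

53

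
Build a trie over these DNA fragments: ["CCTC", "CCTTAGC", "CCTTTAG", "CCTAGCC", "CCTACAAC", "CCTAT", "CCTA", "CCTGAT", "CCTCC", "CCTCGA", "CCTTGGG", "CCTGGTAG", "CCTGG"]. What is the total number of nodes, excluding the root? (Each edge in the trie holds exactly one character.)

33

Trace insertions, counting only characters that open a new branch:
  "CCTC" → 4 new (C, C, T, C)
  "CCTTAGC" → prefix "CCT" already present; 4 new (T, A, G, C)
  "CCTTTAG" → prefix "CCTT" already present; 3 new (T, A, G)
  "CCTAGCC" → prefix "CCT" already present; 4 new (A, G, C, C)
  "CCTACAAC" → prefix "CCTA" already present; 4 new (C, A, A, C)
  "CCTAT" → prefix "CCTA" already present; 1 new (T)
  "CCTA" → prefix "CCTA" already present; 0 new (none)
  "CCTGAT" → prefix "CCT" already present; 3 new (G, A, T)
  "CCTCC" → prefix "CCTC" already present; 1 new (C)
  "CCTCGA" → prefix "CCTC" already present; 2 new (G, A)
  "CCTTGGG" → prefix "CCTT" already present; 3 new (G, G, G)
  "CCTGGTAG" → prefix "CCTG" already present; 4 new (G, T, A, G)
  "CCTGG" → prefix "CCTGG" already present; 0 new (none)
Total nodes = 4 + 4 + 3 + 4 + 4 + 1 + 0 + 3 + 1 + 2 + 3 + 4 + 0 = 33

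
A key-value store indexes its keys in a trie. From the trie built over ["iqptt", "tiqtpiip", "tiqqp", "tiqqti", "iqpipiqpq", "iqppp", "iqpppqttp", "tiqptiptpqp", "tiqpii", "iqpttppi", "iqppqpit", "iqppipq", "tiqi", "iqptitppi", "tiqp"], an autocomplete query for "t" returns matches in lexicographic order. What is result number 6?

Words with prefix "t", in lexicographic order: "tiqi", "tiqp", "tiqpii", "tiqptiptpqp", "tiqqp", "tiqqti", "tiqtpiip"
The 6th is tiqqti.

tiqqti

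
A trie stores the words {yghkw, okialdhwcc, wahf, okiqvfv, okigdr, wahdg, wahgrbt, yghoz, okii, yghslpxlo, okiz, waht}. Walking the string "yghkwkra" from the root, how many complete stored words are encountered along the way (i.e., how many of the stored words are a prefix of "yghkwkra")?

1

Traverse "yghkwkra" character by character; count nodes along the way that are marked as word ends.
Prefixes of the query that are stored words: "yghkw"
Count: 1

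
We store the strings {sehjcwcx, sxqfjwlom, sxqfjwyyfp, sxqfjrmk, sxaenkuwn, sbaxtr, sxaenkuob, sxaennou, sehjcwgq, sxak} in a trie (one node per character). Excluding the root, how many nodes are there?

For each word, the new-node count is its length minus the longest prefix already in the trie:
  "sehjcwcx" → 8 new (s, e, h, j, c, w, c, x)
  "sxqfjwlom" → prefix "s" already present; 8 new (x, q, f, j, w, l, o, m)
  "sxqfjwyyfp" → prefix "sxqfjw" already present; 4 new (y, y, f, p)
  "sxqfjrmk" → prefix "sxqfj" already present; 3 new (r, m, k)
  "sxaenkuwn" → prefix "sx" already present; 7 new (a, e, n, k, u, w, n)
  "sbaxtr" → prefix "s" already present; 5 new (b, a, x, t, r)
  "sxaenkuob" → prefix "sxaenku" already present; 2 new (o, b)
  "sxaennou" → prefix "sxaen" already present; 3 new (n, o, u)
  "sehjcwgq" → prefix "sehjcw" already present; 2 new (g, q)
  "sxak" → prefix "sxa" already present; 1 new (k)
Total nodes = 8 + 8 + 4 + 3 + 7 + 5 + 2 + 3 + 2 + 1 = 43

43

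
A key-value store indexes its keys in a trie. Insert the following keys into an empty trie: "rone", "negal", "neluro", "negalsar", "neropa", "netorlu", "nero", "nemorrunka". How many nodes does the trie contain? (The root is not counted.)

33

Trace insertions, counting only characters that open a new branch:
  "rone" → 4 new (r, o, n, e)
  "negal" → 5 new (n, e, g, a, l)
  "neluro" → prefix "ne" already present; 4 new (l, u, r, o)
  "negalsar" → prefix "negal" already present; 3 new (s, a, r)
  "neropa" → prefix "ne" already present; 4 new (r, o, p, a)
  "netorlu" → prefix "ne" already present; 5 new (t, o, r, l, u)
  "nero" → prefix "nero" already present; 0 new (none)
  "nemorrunka" → prefix "ne" already present; 8 new (m, o, r, r, u, n, k, a)
Total nodes = 4 + 5 + 4 + 3 + 4 + 5 + 0 + 8 = 33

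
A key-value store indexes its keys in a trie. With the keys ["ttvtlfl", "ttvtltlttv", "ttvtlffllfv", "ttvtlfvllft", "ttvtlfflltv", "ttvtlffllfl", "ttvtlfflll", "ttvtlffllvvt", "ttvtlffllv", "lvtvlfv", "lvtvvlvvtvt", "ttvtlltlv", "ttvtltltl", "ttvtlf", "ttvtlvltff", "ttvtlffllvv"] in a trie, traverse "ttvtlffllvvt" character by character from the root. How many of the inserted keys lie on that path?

4

Traverse "ttvtlffllvvt" character by character; count nodes along the way that are marked as word ends.
Prefixes of the query that are stored words: "ttvtlf", "ttvtlffllv", "ttvtlffllvv", "ttvtlffllvvt"
Count: 4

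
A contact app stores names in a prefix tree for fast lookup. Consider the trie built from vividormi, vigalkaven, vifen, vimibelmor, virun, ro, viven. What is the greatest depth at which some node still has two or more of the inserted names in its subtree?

3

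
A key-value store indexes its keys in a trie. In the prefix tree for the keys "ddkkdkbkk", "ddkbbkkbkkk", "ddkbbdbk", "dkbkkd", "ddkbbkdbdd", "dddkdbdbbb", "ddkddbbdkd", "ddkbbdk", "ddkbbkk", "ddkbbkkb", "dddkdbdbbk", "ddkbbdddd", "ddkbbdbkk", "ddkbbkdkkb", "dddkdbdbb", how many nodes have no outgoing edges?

11

Leaves are exactly the stored words that no other stored word extends.
Those words: "dddkdbdbbb", "dddkdbdbbk", "ddkbbdbkk", "ddkbbdddd", "ddkbbdk", "ddkbbkdbdd", "ddkbbkdkkb", "ddkbbkkbkkk", "ddkddbbdkd", "ddkkdkbkk", "dkbkkd"
Leaf count: 11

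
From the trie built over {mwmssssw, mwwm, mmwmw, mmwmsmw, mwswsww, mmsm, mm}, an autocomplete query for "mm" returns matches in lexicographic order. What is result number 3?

Words with prefix "mm", in lexicographic order: "mm", "mmsm", "mmwmsmw", "mmwmw"
Position 3: mmwmsmw

mmwmsmw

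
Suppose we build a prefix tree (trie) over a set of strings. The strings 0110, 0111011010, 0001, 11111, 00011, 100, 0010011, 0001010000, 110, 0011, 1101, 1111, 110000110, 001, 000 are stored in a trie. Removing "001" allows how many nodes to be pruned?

Walk "001" from the leaf back toward the root, removing each node that no remaining word uses.
Every node on "001" is still needed (e.g. by "0010011"), so nothing is freed.
Nodes removed: 0

0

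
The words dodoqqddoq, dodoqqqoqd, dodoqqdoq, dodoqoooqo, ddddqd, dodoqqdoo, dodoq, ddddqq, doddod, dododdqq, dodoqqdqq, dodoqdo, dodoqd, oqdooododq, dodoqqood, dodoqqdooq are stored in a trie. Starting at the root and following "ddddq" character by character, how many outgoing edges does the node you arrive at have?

2

Walk "ddddq" from the root, arriving at one node.
Distinct next characters after "ddddq": d, q.
That node has 2 child edges.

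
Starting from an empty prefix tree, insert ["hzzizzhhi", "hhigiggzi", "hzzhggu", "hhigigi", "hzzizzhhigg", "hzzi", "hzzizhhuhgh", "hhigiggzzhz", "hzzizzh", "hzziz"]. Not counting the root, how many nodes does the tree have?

Trace insertions, counting only characters that open a new branch:
  "hzzizzhhi" → 9 new (h, z, z, i, z, z, h, h, i)
  "hhigiggzi" → prefix "h" already present; 8 new (h, i, g, i, g, g, z, i)
  "hzzhggu" → prefix "hzz" already present; 4 new (h, g, g, u)
  "hhigigi" → prefix "hhigig" already present; 1 new (i)
  "hzzizzhhigg" → prefix "hzzizzhhi" already present; 2 new (g, g)
  "hzzi" → prefix "hzzi" already present; 0 new (none)
  "hzzizhhuhgh" → prefix "hzziz" already present; 6 new (h, h, u, h, g, h)
  "hhigiggzzhz" → prefix "hhigiggz" already present; 3 new (z, h, z)
  "hzzizzh" → prefix "hzzizzh" already present; 0 new (none)
  "hzziz" → prefix "hzziz" already present; 0 new (none)
Total nodes = 9 + 8 + 4 + 1 + 2 + 0 + 6 + 3 + 0 + 0 = 33

33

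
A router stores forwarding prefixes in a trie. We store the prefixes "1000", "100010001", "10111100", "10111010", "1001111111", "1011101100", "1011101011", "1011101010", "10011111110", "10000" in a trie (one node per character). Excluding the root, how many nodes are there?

33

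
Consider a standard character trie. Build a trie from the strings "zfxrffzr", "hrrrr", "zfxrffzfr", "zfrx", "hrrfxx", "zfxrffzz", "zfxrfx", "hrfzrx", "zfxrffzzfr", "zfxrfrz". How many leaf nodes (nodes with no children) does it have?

9

Leaves are exactly the stored words that no other stored word extends.
Those words: "hrfzrx", "hrrfxx", "hrrrr", "zfrx", "zfxrffzfr", "zfxrffzr", "zfxrffzzfr", "zfxrfrz", "zfxrfx"
Leaf count: 9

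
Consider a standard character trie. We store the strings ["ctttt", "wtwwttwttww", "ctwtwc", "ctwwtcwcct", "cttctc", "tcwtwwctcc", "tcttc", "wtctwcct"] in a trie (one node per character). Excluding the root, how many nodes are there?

Count nodes per top-level branch (shared prefixes stored once):
  'c'-branch (cttctc, ctttt, ctwtwc, ctwwtcwcct): 19 nodes
  't'-branch (tcttc, tcwtwwctcc): 13 nodes
  'w'-branch (wtctwcct, wtwwttwttww): 17 nodes
Sum: 49

49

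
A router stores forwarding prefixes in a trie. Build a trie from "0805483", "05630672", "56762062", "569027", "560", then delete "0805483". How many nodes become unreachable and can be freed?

6

Walk "0805483" from the leaf back toward the root, removing each node that no remaining word uses.
The suffix "805483" (6 nodes) is used only by "0805483"; the node for "0" still has the child "5", so pruning stops there.
Nodes removed: 6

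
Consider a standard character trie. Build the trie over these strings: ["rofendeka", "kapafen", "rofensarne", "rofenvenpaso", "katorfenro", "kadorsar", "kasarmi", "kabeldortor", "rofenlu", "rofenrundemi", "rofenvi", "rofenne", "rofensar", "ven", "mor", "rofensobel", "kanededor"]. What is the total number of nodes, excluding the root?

Trace insertions, counting only characters that open a new branch:
  "rofendeka" → 9 new (r, o, f, e, n, d, e, k, a)
  "kapafen" → 7 new (k, a, p, a, f, e, n)
  "rofensarne" → prefix "rofen" already present; 5 new (s, a, r, n, e)
  "rofenvenpaso" → prefix "rofen" already present; 7 new (v, e, n, p, a, s, o)
  "katorfenro" → prefix "ka" already present; 8 new (t, o, r, f, e, n, r, o)
  "kadorsar" → prefix "ka" already present; 6 new (d, o, r, s, a, r)
  "kasarmi" → prefix "ka" already present; 5 new (s, a, r, m, i)
  "kabeldortor" → prefix "ka" already present; 9 new (b, e, l, d, o, r, t, o, r)
  "rofenlu" → prefix "rofen" already present; 2 new (l, u)
  "rofenrundemi" → prefix "rofen" already present; 7 new (r, u, n, d, e, m, i)
  "rofenvi" → prefix "rofenv" already present; 1 new (i)
  "rofenne" → prefix "rofen" already present; 2 new (n, e)
  "rofensar" → prefix "rofensar" already present; 0 new (none)
  "ven" → 3 new (v, e, n)
  "mor" → 3 new (m, o, r)
  "rofensobel" → prefix "rofens" already present; 4 new (o, b, e, l)
  "kanededor" → prefix "ka" already present; 7 new (n, e, d, e, d, o, r)
Total nodes = 9 + 7 + 5 + 7 + 8 + 6 + 5 + 9 + 2 + 7 + 1 + 2 + 0 + 3 + 3 + 4 + 7 = 85

85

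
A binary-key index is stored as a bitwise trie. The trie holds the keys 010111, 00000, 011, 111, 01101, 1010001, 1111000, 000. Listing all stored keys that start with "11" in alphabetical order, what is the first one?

Words with prefix "11", in lexicographic order: "111", "1111000"
The 1st is 111.

111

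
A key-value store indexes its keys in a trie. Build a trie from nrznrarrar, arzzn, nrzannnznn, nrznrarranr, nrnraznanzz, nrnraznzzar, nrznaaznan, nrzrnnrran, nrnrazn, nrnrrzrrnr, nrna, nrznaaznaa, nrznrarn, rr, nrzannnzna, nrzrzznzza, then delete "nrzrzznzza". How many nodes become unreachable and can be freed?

Walk "nrzrzznzza" from the leaf back toward the root, removing each node that no remaining word uses.
The suffix "zznzza" (6 nodes) is used only by "nrzrzznzza"; the node for "nrzr" still has the child "n", so pruning stops there.
Nodes removed: 6

6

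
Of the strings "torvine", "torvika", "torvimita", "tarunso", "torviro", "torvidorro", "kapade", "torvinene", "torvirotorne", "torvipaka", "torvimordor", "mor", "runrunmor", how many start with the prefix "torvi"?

Walk to "torvi"; the words in its subtree are exactly those with that prefix.
Words under "torvi": torvidorro, torvika, torvimita, torvimordor, torvine, torvinene, torvipaka, torviro, torvirotorne
Count: 9

9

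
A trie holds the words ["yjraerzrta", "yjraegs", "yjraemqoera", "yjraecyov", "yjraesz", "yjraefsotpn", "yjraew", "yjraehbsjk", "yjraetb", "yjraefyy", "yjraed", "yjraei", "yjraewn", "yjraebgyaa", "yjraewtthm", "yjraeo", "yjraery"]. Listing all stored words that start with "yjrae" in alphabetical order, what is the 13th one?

yjraesz

Filter for "yjrae…" and sort: "yjraebgyaa", "yjraecyov", "yjraed", "yjraefsotpn", "yjraefyy", "yjraegs", "yjraehbsjk", "yjraei", "yjraemqoera", "yjraeo", "yjraery", "yjraerzrta", "yjraesz", "yjraetb", "yjraew", "yjraewn", "yjraewtthm"
The 13th is yjraesz.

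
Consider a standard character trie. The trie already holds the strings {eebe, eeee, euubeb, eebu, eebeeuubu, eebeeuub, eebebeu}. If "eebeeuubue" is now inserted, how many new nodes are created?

Walking "eebeeuubue" from the root, the first 9 characters ("eebeeuubu") follow existing edges; "e" is the first miss.
New nodes needed: |"eebeeuubue"| − 9 = 10 − 9 = 1.

1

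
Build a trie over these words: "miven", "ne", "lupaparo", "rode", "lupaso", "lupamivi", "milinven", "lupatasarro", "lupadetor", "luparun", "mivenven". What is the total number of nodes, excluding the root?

Count nodes per top-level branch (shared prefixes stored once):
  'l'-branch (lupadetor, lupamivi, lupaparo, luparun, lupaso, lupatasarro): 29 nodes
  'm'-branch (milinven, miven, mivenven): 14 nodes
  'n'-branch (ne): 2 nodes
  'r'-branch (rode): 4 nodes
Sum: 49

49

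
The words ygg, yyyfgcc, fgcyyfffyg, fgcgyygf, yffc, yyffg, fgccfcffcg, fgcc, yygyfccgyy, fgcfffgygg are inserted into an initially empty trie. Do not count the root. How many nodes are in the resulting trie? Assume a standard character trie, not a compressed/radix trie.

52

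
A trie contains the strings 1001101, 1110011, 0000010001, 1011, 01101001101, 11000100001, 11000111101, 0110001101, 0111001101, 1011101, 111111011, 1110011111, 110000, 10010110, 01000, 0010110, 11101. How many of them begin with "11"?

Walk to "11"; the words in its subtree are exactly those with that prefix.
Matches: "110000", "11000100001", "11000111101", "1110011", "1110011111", "11101", "111111011"
Count: 7

7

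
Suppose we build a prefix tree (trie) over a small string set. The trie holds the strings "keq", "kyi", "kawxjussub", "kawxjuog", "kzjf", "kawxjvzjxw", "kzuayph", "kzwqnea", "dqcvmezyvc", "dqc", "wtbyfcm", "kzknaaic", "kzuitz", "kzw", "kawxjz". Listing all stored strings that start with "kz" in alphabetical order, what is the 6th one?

kzwqnea

Filter for "kz…" and sort: "kzjf", "kzknaaic", "kzuayph", "kzuitz", "kzw", "kzwqnea"
The 6th is kzwqnea.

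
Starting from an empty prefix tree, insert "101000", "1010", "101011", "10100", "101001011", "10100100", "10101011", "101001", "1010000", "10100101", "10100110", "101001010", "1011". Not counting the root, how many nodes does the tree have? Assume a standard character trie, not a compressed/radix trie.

Insert word by word; a character creates a node only if that edge doesn't already exist:
  "101000" → 6 new (1, 0, 1, 0, 0, 0)
  "1010" → prefix "1010" already present; 0 new (none)
  "101011" → prefix "1010" already present; 2 new (1, 1)
  "10100" → prefix "10100" already present; 0 new (none)
  "101001011" → prefix "10100" already present; 4 new (1, 0, 1, 1)
  "10100100" → prefix "1010010" already present; 1 new (0)
  "10101011" → prefix "10101" already present; 3 new (0, 1, 1)
  "101001" → prefix "101001" already present; 0 new (none)
  "1010000" → prefix "101000" already present; 1 new (0)
  "10100101" → prefix "10100101" already present; 0 new (none)
  "10100110" → prefix "101001" already present; 2 new (1, 0)
  "101001010" → prefix "10100101" already present; 1 new (0)
  "1011" → prefix "101" already present; 1 new (1)
Total nodes = 6 + 0 + 2 + 0 + 4 + 1 + 3 + 0 + 1 + 0 + 2 + 1 + 1 = 21

21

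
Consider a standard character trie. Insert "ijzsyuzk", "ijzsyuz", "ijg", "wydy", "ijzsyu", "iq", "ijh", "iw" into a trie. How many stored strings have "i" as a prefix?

7

Traverse to the node for "i", then collect every word in that subtree.
Words under "i": ijg, ijh, ijzsyu, ijzsyuz, ijzsyuzk, iq, iw
Count: 7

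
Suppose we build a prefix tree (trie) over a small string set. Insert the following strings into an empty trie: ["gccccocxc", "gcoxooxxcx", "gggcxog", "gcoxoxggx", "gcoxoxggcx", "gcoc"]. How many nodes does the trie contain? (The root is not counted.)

Count nodes per top-level branch (shared prefixes stored once):
  'g'-branch (gccccocxc, gcoc, gcoxooxxcx, gcoxoxggcx, gcoxoxggx, gggcxog): 30 nodes
Sum: 30

30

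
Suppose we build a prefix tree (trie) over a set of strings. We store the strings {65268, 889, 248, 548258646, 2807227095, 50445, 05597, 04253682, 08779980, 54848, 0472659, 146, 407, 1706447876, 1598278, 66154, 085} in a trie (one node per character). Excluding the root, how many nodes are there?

85

Count nodes per top-level branch (shared prefixes stored once):
  '0'-branch (04253682, 0472659, 05597, 085, 08779980): 25 nodes
  '1'-branch (146, 1598278, 1706447876): 18 nodes
  '2'-branch (248, 2807227095): 12 nodes
  '4'-branch (407): 3 nodes
  '5'-branch (50445, 548258646, 54848): 15 nodes
  '6'-branch (65268, 66154): 9 nodes
  '8'-branch (889): 3 nodes
Sum: 85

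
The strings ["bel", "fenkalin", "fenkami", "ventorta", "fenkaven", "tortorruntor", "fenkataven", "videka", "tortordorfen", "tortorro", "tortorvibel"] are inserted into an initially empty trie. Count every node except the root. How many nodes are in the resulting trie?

58

For each word, the new-node count is its length minus the longest prefix already in the trie:
  "bel" → 3 new (b, e, l)
  "fenkalin" → 8 new (f, e, n, k, a, l, i, n)
  "fenkami" → prefix "fenka" already present; 2 new (m, i)
  "ventorta" → 8 new (v, e, n, t, o, r, t, a)
  "fenkaven" → prefix "fenka" already present; 3 new (v, e, n)
  "tortorruntor" → 12 new (t, o, r, t, o, r, r, u, n, t, o, r)
  "fenkataven" → prefix "fenka" already present; 5 new (t, a, v, e, n)
  "videka" → prefix "v" already present; 5 new (i, d, e, k, a)
  "tortordorfen" → prefix "tortor" already present; 6 new (d, o, r, f, e, n)
  "tortorro" → prefix "tortorr" already present; 1 new (o)
  "tortorvibel" → prefix "tortor" already present; 5 new (v, i, b, e, l)
Total nodes = 3 + 8 + 2 + 8 + 3 + 12 + 5 + 5 + 6 + 1 + 5 = 58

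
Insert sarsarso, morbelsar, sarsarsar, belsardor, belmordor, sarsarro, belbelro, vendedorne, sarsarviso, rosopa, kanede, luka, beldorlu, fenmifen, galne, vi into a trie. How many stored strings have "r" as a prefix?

1

Traverse to the node for "r", then collect every word in that subtree.
Words under "r": rosopa
Count: 1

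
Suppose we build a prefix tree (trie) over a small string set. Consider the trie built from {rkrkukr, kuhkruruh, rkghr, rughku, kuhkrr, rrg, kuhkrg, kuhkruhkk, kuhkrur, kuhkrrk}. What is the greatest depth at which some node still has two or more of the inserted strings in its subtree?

7

Equivalently: take the maximum, over all pairs, of their longest common prefix length.
e.g. "kuhkrur" and "kuhkruruh" share the prefix "kuhkrur" of length 7; no pair shares a longer one.
Longest shared-prefix length: 7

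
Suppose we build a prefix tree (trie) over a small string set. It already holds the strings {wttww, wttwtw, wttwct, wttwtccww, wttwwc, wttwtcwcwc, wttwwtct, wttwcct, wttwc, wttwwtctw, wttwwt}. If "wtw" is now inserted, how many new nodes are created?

The longest prefix of "wtw" already in the trie is "wt" (length 2).
So 3 − 2 = 1 new nodes.

1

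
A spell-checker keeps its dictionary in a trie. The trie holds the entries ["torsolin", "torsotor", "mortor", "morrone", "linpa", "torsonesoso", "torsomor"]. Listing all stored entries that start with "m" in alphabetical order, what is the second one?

Words with prefix "m", in lexicographic order: "morrone", "mortor"
The 2nd is mortor.

mortor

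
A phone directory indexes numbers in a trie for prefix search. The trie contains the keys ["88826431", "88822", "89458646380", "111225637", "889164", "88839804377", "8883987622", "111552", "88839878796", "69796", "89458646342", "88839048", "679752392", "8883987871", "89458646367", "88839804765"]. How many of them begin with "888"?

8

Walk to "888"; the words in its subtree are exactly those with that prefix.
Matches: "88822", "88826431", "88839048", "88839804377", "88839804765", "8883987622", "8883987871", "88839878796"
Count: 8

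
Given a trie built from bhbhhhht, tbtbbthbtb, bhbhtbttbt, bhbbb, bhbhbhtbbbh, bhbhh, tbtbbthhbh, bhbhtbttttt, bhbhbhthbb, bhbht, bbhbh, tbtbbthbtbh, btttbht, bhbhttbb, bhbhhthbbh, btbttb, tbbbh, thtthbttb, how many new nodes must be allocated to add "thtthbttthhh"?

4

The longest prefix of "thtthbttthhh" already in the trie is "thtthbtt" (length 8).
New nodes needed: |"thtthbttthhh"| − 8 = 12 − 8 = 4.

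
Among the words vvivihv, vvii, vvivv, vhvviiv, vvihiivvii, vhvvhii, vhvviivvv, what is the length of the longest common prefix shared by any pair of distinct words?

Equivalently: take the maximum, over all pairs, of their longest common prefix length.
e.g. "vhvviiv" and "vhvviivvv" share the prefix "vhvviiv" of length 7; no pair shares a longer one.
Longest shared-prefix length: 7

7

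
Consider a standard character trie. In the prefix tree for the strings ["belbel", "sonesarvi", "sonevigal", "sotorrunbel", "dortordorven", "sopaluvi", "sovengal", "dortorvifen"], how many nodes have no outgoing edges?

A leaf is a node with no children — equivalently, the end of a word that is not a proper prefix of any other stored word.
Those words: "belbel", "dortordorven", "dortorvifen", "sonesarvi", "sonevigal", "sopaluvi", "sotorrunbel", "sovengal"
Leaf count: 8

8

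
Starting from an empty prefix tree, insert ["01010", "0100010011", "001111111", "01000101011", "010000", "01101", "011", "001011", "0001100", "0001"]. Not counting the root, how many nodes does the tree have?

Trie structure (* marks end of a word):
(root)
└─ 0
   ├─ 0
   │  ├─ 0
   │  │  └─ 1 *
   │  │     └─ 1
   │  │        └─ 0
   │  │           └─ 0 *
   │  └─ 1
   │     ├─ 0
   │     │  └─ 1
   │     │     └─ 1 *
   │     └─ 1
   │        └─ 1
   │           └─ 1
   │              └─ 1
   │                 └─ 1
   │                    └─ 1 *
   └─ 1
      ├─ 0
      │  ├─ 0
      │  │  └─ 0
      │  │     ├─ 0 *
      │  │     └─ 1
      │  │        └─ 0
      │  │           ├─ 0
      │  │           │  └─ 1
      │  │           │     └─ 1 *
      │  │           └─ 1
      │  │              └─ 0
      │  │                 └─ 1
      │  │                    └─ 1 *
      │  └─ 1
      │     └─ 0 *
      └─ 1 *
         └─ 0
            └─ 1 *
Counting every labelled node above: 36.

36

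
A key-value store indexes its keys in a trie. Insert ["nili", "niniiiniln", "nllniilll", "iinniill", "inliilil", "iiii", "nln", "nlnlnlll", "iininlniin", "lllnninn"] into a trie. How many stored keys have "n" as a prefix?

5

Traverse to the node for "n", then collect every word in that subtree.
Matches: "nili", "niniiiniln", "nllniilll", "nln", "nlnlnlll"
Count: 5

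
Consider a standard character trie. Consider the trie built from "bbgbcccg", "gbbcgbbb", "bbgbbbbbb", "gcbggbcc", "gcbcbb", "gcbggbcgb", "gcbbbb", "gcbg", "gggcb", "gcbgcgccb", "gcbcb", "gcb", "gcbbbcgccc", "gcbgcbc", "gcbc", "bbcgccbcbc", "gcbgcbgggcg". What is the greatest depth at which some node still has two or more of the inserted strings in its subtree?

The deepest shared node is where two words last agree before diverging.
"gcbggbcc" and "gcbggbcgb" agree on "gcbggbc" (7 characters) before diverging; nothing deeper is shared.
Longest shared-prefix length: 7

7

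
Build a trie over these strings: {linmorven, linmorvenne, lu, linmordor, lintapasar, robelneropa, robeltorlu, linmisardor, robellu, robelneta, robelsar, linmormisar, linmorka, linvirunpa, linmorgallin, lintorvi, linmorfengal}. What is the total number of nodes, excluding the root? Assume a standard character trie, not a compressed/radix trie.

82

Count nodes per top-level branch (shared prefixes stored once):
  'l'-branch (linmisardor, linmordor, linmorfengal, linmorgallin, linmorka, linmormisar, linmorven, linmorvenne, lintapasar, lintorvi, linvirunpa, lu): 59 nodes
  'r'-branch (robellu, robelneropa, robelneta, robelsar, robeltorlu): 23 nodes
Sum: 82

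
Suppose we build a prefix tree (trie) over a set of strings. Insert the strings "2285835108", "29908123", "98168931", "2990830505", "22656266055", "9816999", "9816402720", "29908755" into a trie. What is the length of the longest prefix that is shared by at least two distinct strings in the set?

The deepest shared node is where two words last agree before diverging.
e.g. "29908123" and "2990830505" share the prefix "29908" of length 5; no pair shares a longer one.
Longest shared-prefix length: 5

5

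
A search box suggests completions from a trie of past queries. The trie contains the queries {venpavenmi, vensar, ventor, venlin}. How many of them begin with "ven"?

Walk to "ven"; the words in its subtree are exactly those with that prefix.
Words under "ven": venlin, venpavenmi, vensar, ventor
Count: 4

4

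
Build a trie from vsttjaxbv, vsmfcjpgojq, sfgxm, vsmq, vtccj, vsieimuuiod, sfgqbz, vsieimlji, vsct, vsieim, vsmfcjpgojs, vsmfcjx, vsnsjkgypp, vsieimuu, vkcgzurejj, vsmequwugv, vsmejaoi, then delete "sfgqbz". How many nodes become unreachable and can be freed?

3

After clearing the end-marker at "sfgqbz", prune upward until reaching a node still needed by another word.
The suffix "qbz" (3 nodes) is used only by "sfgqbz"; the node for "sfg" still has the child "x", so pruning stops there.
Nodes removed: 3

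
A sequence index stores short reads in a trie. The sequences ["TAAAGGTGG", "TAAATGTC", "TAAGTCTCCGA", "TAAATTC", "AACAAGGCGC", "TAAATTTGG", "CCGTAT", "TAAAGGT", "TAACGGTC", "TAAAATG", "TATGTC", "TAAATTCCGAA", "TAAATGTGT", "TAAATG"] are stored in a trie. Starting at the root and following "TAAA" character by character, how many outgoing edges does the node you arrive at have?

3

Walk "TAAA" from the root, arriving at one node.
Distinct next characters after "TAAA": A, G, T.
That node has 3 child edges.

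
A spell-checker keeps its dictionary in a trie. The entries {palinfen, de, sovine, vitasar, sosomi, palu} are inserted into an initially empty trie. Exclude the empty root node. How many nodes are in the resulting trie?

28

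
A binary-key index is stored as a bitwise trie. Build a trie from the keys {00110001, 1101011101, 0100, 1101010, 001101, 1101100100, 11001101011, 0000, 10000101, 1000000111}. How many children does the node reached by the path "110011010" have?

1

The children of the "110011010" node are the distinct next characters among strings starting with "110011010".
Characters that immediately follow "110011010" among the stored strings: {1}.
That node has 1 child edge.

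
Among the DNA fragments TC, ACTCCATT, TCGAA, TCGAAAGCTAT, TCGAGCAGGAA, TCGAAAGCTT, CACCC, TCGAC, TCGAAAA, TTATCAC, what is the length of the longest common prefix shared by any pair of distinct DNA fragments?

9

Equivalently: take the maximum, over all pairs, of their longest common prefix length.
e.g. "TCGAAAGCTAT" and "TCGAAAGCTT" share the prefix "TCGAAAGCT" of length 9; no pair shares a longer one.
Longest shared-prefix length: 9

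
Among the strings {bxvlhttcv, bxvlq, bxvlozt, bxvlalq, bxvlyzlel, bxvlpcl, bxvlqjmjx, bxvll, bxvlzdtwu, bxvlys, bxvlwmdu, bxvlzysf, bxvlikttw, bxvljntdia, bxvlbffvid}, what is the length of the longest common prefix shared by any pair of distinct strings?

5

Equivalently: take the maximum, over all pairs, of their longest common prefix length.
"bxvlq" and "bxvlqjmjx" agree on "bxvlq" (5 characters) before diverging; nothing deeper is shared.
Longest shared-prefix length: 5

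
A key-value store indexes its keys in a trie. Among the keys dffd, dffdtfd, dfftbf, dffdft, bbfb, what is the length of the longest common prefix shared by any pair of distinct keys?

4

Equivalently: take the maximum, over all pairs, of their longest common prefix length.
e.g. "dffd" and "dffdft" share the prefix "dffd" of length 4; no pair shares a longer one.
Longest shared-prefix length: 4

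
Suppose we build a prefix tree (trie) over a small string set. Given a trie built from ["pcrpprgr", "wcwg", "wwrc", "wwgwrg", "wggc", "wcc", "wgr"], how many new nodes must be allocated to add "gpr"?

"gpr" shares no prefix with any stored word, so all 3 characters open new nodes.
3 − 0 = 3 new nodes.

3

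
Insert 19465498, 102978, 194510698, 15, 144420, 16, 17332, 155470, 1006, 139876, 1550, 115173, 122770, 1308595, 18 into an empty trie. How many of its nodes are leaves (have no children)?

A leaf is a node with no children — equivalently, the end of a word that is not a proper prefix of any other stored word.
Those words: "1006", "102978", "115173", "122770", "1308595", "139876", "144420", "1550", "155470", "16", "17332", "18", "194510698", "19465498"
Leaf count: 14

14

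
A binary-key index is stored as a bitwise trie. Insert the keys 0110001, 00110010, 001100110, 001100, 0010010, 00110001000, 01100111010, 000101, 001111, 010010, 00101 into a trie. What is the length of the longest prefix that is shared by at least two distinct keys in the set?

7

Look for the deepest trie node that still has at least two words in its subtree.
"00110010" and "001100110" agree on "0011001" (7 characters) before diverging; nothing deeper is shared.
Longest shared-prefix length: 7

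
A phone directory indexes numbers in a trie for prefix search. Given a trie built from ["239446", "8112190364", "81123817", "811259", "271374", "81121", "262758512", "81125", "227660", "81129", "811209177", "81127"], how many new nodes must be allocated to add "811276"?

1

Walking "811276" from the root, the first 5 characters ("81127") follow existing edges; "6" is the first miss.
New nodes needed: |"811276"| − 5 = 6 − 5 = 1.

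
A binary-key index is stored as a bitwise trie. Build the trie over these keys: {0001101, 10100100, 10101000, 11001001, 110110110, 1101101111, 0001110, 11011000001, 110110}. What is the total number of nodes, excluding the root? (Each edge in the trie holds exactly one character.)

Count nodes per top-level branch (shared prefixes stored once):
  '0'-branch (0001101, 0001110): 9 nodes
  '1'-branch (10100100, 10101000, 11001001, 110110, 11011000001, 110110110, 1101101111): 32 nodes
Sum: 41

41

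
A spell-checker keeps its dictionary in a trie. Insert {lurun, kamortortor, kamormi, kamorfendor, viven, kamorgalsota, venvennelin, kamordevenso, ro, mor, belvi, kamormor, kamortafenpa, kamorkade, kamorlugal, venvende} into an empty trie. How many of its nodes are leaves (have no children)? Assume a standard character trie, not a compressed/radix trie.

Leaves are exactly the stored words that no other stored word extends.
Those words: "belvi", "kamordevenso", "kamorfendor", "kamorgalsota", "kamorkade", "kamorlugal", "kamormi", "kamormor", "kamortafenpa", "kamortortor", "lurun", "mor", "ro", "venvende", "venvennelin", "viven"
Leaf count: 16

16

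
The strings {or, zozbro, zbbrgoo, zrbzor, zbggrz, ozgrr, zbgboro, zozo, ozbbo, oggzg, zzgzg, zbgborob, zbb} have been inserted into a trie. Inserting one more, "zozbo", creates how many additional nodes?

Walking "zozbo" from the root, the first 4 characters ("zozb") follow existing edges; "o" is the first miss.
So 5 − 4 = 1 new nodes.

1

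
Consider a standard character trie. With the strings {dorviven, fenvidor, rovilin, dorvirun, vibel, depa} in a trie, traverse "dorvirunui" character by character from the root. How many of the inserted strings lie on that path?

Traverse "dorvirunui" character by character; count nodes along the way that are marked as word ends.
Prefixes of the query that are stored words: "dorvirun"
Count: 1

1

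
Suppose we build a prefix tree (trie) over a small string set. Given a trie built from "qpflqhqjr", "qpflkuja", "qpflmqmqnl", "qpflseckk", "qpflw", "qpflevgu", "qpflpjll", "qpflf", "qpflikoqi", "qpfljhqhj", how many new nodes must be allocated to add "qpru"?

2

The longest prefix of "qpru" already in the trie is "qp" (length 2).
Each of the 2 remaining characters creates one node.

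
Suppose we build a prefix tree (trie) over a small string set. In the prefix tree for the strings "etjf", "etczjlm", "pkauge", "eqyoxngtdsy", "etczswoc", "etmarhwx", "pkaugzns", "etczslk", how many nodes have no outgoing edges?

8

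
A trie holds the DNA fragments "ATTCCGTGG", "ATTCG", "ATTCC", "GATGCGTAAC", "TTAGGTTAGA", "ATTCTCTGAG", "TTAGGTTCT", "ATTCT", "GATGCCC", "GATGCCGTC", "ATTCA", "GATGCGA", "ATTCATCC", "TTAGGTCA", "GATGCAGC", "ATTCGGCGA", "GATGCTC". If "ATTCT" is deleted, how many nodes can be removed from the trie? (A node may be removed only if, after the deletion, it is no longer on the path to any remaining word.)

After clearing the end-marker at "ATTCT", prune upward until reaching a node still needed by another word.
Every node on "ATTCT" is still needed (e.g. by "ATTCTCTGAG"), so nothing is freed.
Nodes removed: 0

0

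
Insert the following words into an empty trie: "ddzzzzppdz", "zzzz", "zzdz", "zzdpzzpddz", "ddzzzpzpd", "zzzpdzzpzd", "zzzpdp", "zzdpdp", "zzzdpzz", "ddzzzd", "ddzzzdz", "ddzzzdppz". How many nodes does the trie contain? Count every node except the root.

46

Trace insertions, counting only characters that open a new branch:
  "ddzzzzppdz" → 10 new (d, d, z, z, z, z, p, p, d, z)
  "zzzz" → 4 new (z, z, z, z)
  "zzdz" → prefix "zz" already present; 2 new (d, z)
  "zzdpzzpddz" → prefix "zzd" already present; 7 new (p, z, z, p, d, d, z)
  "ddzzzpzpd" → prefix "ddzzz" already present; 4 new (p, z, p, d)
  "zzzpdzzpzd" → prefix "zzz" already present; 7 new (p, d, z, z, p, z, d)
  "zzzpdp" → prefix "zzzpd" already present; 1 new (p)
  "zzdpdp" → prefix "zzdp" already present; 2 new (d, p)
  "zzzdpzz" → prefix "zzz" already present; 4 new (d, p, z, z)
  "ddzzzd" → prefix "ddzzz" already present; 1 new (d)
  "ddzzzdz" → prefix "ddzzzd" already present; 1 new (z)
  "ddzzzdppz" → prefix "ddzzzd" already present; 3 new (p, p, z)
Total nodes = 10 + 4 + 2 + 7 + 4 + 7 + 1 + 2 + 4 + 1 + 1 + 3 = 46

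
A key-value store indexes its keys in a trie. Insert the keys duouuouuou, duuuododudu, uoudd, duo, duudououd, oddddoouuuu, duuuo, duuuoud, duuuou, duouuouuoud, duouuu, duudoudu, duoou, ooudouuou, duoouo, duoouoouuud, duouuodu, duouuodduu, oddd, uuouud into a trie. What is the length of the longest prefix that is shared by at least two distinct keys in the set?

10

The deepest shared node is where two words last agree before diverging.
e.g. "duouuouuou" and "duouuouuoud" share the prefix "duouuouuou" of length 10; no pair shares a longer one.
Longest shared-prefix length: 10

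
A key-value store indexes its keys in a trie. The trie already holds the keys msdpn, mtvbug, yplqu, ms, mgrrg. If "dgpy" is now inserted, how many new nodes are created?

"dgpy" shares no prefix with any stored word, so all 4 characters open new nodes.
4 − 0 = 4 new nodes.

4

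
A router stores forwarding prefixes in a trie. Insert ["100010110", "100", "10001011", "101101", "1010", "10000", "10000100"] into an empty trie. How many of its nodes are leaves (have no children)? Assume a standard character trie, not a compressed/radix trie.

Leaves are exactly the stored words that no other stored word extends.
Those words: "10000100", "100010110", "1010", "101101"
Leaf count: 4

4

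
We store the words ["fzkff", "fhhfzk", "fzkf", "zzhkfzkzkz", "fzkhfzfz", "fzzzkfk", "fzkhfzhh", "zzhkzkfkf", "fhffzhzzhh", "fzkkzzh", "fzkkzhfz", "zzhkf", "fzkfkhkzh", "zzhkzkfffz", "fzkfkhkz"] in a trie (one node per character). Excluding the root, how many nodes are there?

Trace insertions, counting only characters that open a new branch:
  "fzkff" → 5 new (f, z, k, f, f)
  "fhhfzk" → prefix "f" already present; 5 new (h, h, f, z, k)
  "fzkf" → prefix "fzkf" already present; 0 new (none)
  "zzhkfzkzkz" → 10 new (z, z, h, k, f, z, k, z, k, z)
  "fzkhfzfz" → prefix "fzk" already present; 5 new (h, f, z, f, z)
  "fzzzkfk" → prefix "fz" already present; 5 new (z, z, k, f, k)
  "fzkhfzhh" → prefix "fzkhfz" already present; 2 new (h, h)
  "zzhkzkfkf" → prefix "zzhk" already present; 5 new (z, k, f, k, f)
  "fhffzhzzhh" → prefix "fh" already present; 8 new (f, f, z, h, z, z, h, h)
  "fzkkzzh" → prefix "fzk" already present; 4 new (k, z, z, h)
  "fzkkzhfz" → prefix "fzkkz" already present; 3 new (h, f, z)
  "zzhkf" → prefix "zzhkf" already present; 0 new (none)
  "fzkfkhkzh" → prefix "fzkf" already present; 5 new (k, h, k, z, h)
  "zzhkzkfffz" → prefix "zzhkzkf" already present; 3 new (f, f, z)
  "fzkfkhkz" → prefix "fzkfkhkz" already present; 0 new (none)
Total nodes = 5 + 5 + 0 + 10 + 5 + 5 + 2 + 5 + 8 + 4 + 3 + 0 + 5 + 3 + 0 = 60

60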